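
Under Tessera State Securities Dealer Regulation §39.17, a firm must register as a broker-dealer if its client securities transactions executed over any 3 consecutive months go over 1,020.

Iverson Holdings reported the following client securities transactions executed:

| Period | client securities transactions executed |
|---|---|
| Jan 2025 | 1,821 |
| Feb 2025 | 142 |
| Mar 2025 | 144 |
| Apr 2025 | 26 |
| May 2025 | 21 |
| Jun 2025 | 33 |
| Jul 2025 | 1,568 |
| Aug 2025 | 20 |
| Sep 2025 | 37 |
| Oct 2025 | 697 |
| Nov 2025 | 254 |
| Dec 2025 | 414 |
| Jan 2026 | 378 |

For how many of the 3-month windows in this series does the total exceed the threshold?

Jan 2025–Mar 2025: 1,821 + 142 + 144 = 2,107 (over)
Feb 2025–Apr 2025: 142 + 144 + 26 = 312 (under)
Mar 2025–May 2025: 144 + 26 + 21 = 191 (under)
Apr 2025–Jun 2025: 26 + 21 + 33 = 80 (under)
May 2025–Jul 2025: 21 + 33 + 1,568 = 1,622 (over)
Jun 2025–Aug 2025: 33 + 1,568 + 20 = 1,621 (over)
Jul 2025–Sep 2025: 1,568 + 20 + 37 = 1,625 (over)
Aug 2025–Oct 2025: 20 + 37 + 697 = 754 (under)
Sep 2025–Nov 2025: 37 + 697 + 254 = 988 (under)
Oct 2025–Dec 2025: 697 + 254 + 414 = 1,365 (over)
Nov 2025–Jan 2026: 254 + 414 + 378 = 1,046 (over)
6 windows exceed the threshold.

6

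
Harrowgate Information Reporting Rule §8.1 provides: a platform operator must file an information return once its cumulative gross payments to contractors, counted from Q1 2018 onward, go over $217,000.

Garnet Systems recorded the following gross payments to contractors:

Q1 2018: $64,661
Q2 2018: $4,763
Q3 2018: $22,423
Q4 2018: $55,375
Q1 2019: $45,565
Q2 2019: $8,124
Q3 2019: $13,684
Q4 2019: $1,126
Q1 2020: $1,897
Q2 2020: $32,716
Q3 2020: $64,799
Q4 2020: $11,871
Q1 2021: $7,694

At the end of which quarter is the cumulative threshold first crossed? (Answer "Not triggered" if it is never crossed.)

Q1 2020

Through Q1 2018: $64,661
Through Q2 2018: $69,424
Through Q3 2018: $91,847
Through Q4 2018: $147,222
Through Q1 2019: $192,787
Through Q2 2019: $200,911
Through Q3 2019: $214,595
Through Q4 2019: $215,721
Through Q1 2020: $217,618 ← exceeds threshold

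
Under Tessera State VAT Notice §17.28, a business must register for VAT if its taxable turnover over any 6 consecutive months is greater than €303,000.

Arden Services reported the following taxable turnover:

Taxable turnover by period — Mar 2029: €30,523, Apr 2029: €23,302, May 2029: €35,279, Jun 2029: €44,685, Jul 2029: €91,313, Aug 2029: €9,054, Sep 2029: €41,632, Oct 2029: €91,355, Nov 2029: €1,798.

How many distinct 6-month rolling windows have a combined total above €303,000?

1

Mar 2029–Aug 2029: €30,523 + €23,302 + €35,279 + €44,685 + €91,313 + €9,054 = €234,156 (under)
Apr 2029–Sep 2029: €23,302 + €35,279 + €44,685 + €91,313 + €9,054 + €41,632 = €245,265 (under)
May 2029–Oct 2029: €35,279 + €44,685 + €91,313 + €9,054 + €41,632 + €91,355 = €313,318 (over)
Jun 2029–Nov 2029: €44,685 + €91,313 + €9,054 + €41,632 + €91,355 + €1,798 = €279,837 (under)
1 window exceeds the threshold.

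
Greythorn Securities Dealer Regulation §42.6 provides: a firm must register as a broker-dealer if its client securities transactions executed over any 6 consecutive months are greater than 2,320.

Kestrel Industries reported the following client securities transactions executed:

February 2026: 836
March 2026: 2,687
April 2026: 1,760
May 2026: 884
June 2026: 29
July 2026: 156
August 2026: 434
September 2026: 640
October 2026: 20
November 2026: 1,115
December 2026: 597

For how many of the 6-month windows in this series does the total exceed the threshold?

5

February 2026–July 2026: 836 + 2,687 + 1,760 + 884 + 29 + 156 = 6,352 (over)
March 2026–August 2026: 2,687 + 1,760 + 884 + 29 + 156 + 434 = 5,950 (over)
April 2026–September 2026: 1,760 + 884 + 29 + 156 + 434 + 640 = 3,903 (over)
May 2026–October 2026: 884 + 29 + 156 + 434 + 640 + 20 = 2,163 (under)
June 2026–November 2026: 29 + 156 + 434 + 640 + 20 + 1,115 = 2,394 (over)
July 2026–December 2026: 156 + 434 + 640 + 20 + 1,115 + 597 = 2,962 (over)
5 windows exceed the threshold.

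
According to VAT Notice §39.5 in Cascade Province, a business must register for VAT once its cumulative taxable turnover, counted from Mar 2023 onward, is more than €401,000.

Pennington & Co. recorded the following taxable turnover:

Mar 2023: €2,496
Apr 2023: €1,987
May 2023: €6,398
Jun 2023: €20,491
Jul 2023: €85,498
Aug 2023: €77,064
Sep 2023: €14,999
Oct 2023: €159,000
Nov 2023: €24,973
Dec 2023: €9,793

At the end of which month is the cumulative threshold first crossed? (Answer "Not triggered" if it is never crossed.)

Dec 2023

Through Mar 2023: €2,496
Through Apr 2023: €4,483
Through May 2023: €10,881
Through Jun 2023: €31,372
Through Jul 2023: €116,870
Through Aug 2023: €193,934
Through Sep 2023: €208,933
Through Oct 2023: €367,933
Through Nov 2023: €392,906
Through Dec 2023: €402,699 ← exceeds threshold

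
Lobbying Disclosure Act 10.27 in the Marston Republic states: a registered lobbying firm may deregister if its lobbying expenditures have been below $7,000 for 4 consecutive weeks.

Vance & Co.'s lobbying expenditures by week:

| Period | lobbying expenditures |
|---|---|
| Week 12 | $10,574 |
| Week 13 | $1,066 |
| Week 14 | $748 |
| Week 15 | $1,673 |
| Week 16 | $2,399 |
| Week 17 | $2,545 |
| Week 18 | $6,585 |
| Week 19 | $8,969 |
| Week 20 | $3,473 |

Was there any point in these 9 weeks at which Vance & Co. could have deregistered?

Yes

Weeks below $7,000: Week 13, Week 14, Week 15, Week 16, Week 17, Week 18, Week 20.
Longest run of consecutive weeks below the threshold: 6.
6 ≥ 4, so Vance & Co. became eligible.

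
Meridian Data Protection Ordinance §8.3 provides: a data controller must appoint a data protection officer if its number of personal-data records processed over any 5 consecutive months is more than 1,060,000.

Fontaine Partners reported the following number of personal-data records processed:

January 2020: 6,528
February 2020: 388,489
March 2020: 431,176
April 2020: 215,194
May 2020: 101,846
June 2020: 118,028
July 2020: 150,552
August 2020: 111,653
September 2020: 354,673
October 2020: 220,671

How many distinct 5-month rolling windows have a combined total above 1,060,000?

January 2020–May 2020: 6,528 + 388,489 + 431,176 + 215,194 + 101,846 = 1,143,233 (over)
February 2020–June 2020: 388,489 + 431,176 + 215,194 + 101,846 + 118,028 = 1,254,733 (over)
March 2020–July 2020: 431,176 + 215,194 + 101,846 + 118,028 + 150,552 = 1,016,796 (under)
April 2020–August 2020: 215,194 + 101,846 + 118,028 + 150,552 + 111,653 = 697,273 (under)
May 2020–September 2020: 101,846 + 118,028 + 150,552 + 111,653 + 354,673 = 836,752 (under)
June 2020–October 2020: 118,028 + 150,552 + 111,653 + 354,673 + 220,671 = 955,577 (under)
2 windows exceed the threshold.

2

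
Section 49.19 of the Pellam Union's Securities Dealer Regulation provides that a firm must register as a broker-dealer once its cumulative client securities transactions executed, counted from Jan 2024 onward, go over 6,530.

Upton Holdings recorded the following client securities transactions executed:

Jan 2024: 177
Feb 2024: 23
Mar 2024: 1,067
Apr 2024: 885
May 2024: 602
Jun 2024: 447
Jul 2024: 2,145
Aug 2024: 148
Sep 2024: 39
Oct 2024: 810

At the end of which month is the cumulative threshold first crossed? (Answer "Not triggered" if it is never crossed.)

Through Jan 2024: 177
Through Feb 2024: 200
Through Mar 2024: 1,267
Through Apr 2024: 2,152
Through May 2024: 2,754
Through Jun 2024: 3,201
Through Jul 2024: 5,346
Through Aug 2024: 5,494
Through Sep 2024: 5,533
Through Oct 2024: 6,343
Final cumulative total 6,343 ≤ 6,530; the threshold is never exceeded.

Not triggered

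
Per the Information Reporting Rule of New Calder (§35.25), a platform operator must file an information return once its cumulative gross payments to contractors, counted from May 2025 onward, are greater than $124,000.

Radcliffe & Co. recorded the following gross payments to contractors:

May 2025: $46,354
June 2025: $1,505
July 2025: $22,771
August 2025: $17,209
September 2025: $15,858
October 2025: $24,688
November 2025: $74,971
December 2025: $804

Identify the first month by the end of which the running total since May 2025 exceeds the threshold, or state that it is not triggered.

Through May 2025: $46,354
Through June 2025: $47,859
Through July 2025: $70,630
Through August 2025: $87,839
Through September 2025: $103,697
Through October 2025: $128,385 ← exceeds threshold

October 2025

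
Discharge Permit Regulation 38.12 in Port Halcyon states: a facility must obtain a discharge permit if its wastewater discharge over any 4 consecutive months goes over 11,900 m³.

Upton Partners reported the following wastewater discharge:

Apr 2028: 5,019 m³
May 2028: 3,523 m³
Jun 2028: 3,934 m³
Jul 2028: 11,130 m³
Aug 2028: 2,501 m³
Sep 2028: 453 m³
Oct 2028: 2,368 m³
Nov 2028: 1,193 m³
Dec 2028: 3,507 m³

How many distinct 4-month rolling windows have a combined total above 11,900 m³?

Apr 2028–Jul 2028: 5,019 m³ + 3,523 m³ + 3,934 m³ + 11,130 m³ = 23,606 m³ (over)
May 2028–Aug 2028: 3,523 m³ + 3,934 m³ + 11,130 m³ + 2,501 m³ = 21,088 m³ (over)
Jun 2028–Sep 2028: 3,934 m³ + 11,130 m³ + 2,501 m³ + 453 m³ = 18,018 m³ (over)
Jul 2028–Oct 2028: 11,130 m³ + 2,501 m³ + 453 m³ + 2,368 m³ = 16,452 m³ (over)
Aug 2028–Nov 2028: 2,501 m³ + 453 m³ + 2,368 m³ + 1,193 m³ = 6,515 m³ (under)
Sep 2028–Dec 2028: 453 m³ + 2,368 m³ + 1,193 m³ + 3,507 m³ = 7,521 m³ (under)
4 windows exceed the threshold.

4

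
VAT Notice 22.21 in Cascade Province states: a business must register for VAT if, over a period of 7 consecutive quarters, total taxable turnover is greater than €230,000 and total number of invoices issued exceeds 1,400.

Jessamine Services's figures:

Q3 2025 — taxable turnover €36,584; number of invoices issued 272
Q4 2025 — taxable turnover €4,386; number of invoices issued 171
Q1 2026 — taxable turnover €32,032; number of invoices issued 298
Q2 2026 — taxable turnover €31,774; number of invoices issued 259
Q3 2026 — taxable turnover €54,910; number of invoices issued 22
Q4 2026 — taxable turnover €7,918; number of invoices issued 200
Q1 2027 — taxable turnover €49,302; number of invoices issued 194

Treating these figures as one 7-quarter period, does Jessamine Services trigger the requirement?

Total taxable turnover: €36,584 + €4,386 + €32,032 + €31,774 + €54,910 + €7,918 + €49,302 = €216,906 (≤ €230,000).
Total number of invoices issued: 272 + 171 + 298 + 259 + 22 + 200 + 194 = 1,416 (> 1,400).
The test is 'and': the rule requires both, and at least one is not exceeded.

No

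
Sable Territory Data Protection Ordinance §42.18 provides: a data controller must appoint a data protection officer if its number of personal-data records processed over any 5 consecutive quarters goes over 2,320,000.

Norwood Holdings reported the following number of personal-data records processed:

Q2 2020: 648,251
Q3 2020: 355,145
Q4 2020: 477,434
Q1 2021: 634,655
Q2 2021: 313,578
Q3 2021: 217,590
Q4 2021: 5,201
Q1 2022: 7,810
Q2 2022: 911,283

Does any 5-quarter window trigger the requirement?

Q2 2020–Q2 2021: 648,251 + 355,145 + 477,434 + 634,655 + 313,578 = 2,429,063 (over)
Q3 2020–Q3 2021: 355,145 + 477,434 + 634,655 + 313,578 + 217,590 = 1,998,402 (under)
Q4 2020–Q4 2021: 477,434 + 634,655 + 313,578 + 217,590 + 5,201 = 1,648,458 (under)
Q1 2021–Q1 2022: 634,655 + 313,578 + 217,590 + 5,201 + 7,810 = 1,178,834 (under)
Q2 2021–Q2 2022: 313,578 + 217,590 + 5,201 + 7,810 + 911,283 = 1,455,462 (under)
At least one window exceeds 2,320,000.

Yes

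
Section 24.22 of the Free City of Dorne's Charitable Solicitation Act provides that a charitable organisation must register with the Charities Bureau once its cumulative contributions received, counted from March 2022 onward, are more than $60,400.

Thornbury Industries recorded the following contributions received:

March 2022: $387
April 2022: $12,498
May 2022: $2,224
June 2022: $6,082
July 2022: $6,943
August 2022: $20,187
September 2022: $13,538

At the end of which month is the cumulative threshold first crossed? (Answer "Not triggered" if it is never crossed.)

September 2022

Through March 2022: $387
Through April 2022: $12,885
Through May 2022: $15,109
Through June 2022: $21,191
Through July 2022: $28,134
Through August 2022: $48,321
Through September 2022: $61,859 ← exceeds threshold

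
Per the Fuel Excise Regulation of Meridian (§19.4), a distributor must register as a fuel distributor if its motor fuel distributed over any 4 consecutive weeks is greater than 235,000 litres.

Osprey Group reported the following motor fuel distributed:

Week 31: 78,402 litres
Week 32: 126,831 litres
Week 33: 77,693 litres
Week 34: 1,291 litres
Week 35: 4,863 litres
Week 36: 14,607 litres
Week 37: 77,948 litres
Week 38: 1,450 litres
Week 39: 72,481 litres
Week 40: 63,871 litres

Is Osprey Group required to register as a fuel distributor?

Week 31–Week 34: 78,402 litres + 126,831 litres + 77,693 litres + 1,291 litres = 284,217 litres (over)
Week 32–Week 35: 126,831 litres + 77,693 litres + 1,291 litres + 4,863 litres = 210,678 litres (under)
Week 33–Week 36: 77,693 litres + 1,291 litres + 4,863 litres + 14,607 litres = 98,454 litres (under)
Week 34–Week 37: 1,291 litres + 4,863 litres + 14,607 litres + 77,948 litres = 98,709 litres (under)
Week 35–Week 38: 4,863 litres + 14,607 litres + 77,948 litres + 1,450 litres = 98,868 litres (under)
Week 36–Week 39: 14,607 litres + 77,948 litres + 1,450 litres + 72,481 litres = 166,486 litres (under)
Week 37–Week 40: 77,948 litres + 1,450 litres + 72,481 litres + 63,871 litres = 215,750 litres (under)
At least one window exceeds 235,000 litres.

Yes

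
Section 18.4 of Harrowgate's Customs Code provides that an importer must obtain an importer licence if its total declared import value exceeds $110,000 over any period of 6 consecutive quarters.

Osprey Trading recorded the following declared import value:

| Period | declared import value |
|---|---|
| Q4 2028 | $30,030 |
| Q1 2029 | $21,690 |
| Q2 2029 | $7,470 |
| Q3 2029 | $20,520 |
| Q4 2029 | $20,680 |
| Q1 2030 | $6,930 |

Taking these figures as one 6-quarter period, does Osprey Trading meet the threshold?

Total declared import value: $30,030 + $21,690 + $7,470 + $20,520 + $20,680 + $6,930 = $107,320.
$107,320 ≤ $110,000, so the threshold is not exceeded.

No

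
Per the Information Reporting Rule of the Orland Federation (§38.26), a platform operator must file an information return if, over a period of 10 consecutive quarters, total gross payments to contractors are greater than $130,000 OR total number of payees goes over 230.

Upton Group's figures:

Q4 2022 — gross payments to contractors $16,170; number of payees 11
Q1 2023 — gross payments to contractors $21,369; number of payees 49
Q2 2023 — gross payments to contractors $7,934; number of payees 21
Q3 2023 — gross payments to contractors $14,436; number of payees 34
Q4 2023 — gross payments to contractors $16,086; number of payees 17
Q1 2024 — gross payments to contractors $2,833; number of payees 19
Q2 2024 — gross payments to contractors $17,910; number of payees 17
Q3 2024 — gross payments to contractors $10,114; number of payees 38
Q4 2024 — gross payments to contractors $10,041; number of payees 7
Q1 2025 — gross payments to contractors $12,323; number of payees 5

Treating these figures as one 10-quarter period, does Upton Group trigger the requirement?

No

Total gross payments to contractors: $16,170 + $21,369 + $7,934 + $14,436 + $16,086 + $2,833 + $17,910 + $10,114 + $10,041 + $12,323 = $129,216 (≤ $130,000).
Total number of payees: 11 + 49 + 21 + 34 + 17 + 19 + 17 + 38 + 7 + 5 = 218 (≤ 230).
The test is 'or': neither threshold is exceeded.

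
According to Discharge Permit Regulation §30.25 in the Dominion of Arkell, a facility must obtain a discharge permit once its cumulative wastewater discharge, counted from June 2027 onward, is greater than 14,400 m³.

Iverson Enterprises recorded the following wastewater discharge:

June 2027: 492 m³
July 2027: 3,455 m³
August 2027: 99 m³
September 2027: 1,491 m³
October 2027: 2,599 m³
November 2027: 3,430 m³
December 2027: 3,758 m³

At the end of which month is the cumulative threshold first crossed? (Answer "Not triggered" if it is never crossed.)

Through June 2027: 492 m³
Through July 2027: 3,947 m³
Through August 2027: 4,046 m³
Through September 2027: 5,537 m³
Through October 2027: 8,136 m³
Through November 2027: 11,566 m³
Through December 2027: 15,324 m³ ← exceeds threshold

December 2027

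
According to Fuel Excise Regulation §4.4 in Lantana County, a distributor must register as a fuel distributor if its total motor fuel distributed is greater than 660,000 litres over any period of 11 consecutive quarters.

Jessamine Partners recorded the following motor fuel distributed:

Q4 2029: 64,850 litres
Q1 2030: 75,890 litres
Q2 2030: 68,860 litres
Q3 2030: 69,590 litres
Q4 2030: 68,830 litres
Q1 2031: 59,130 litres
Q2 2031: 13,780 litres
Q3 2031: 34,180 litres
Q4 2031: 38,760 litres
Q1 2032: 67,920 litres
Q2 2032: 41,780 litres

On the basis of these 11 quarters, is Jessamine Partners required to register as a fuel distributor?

Total motor fuel distributed: 64,850 litres + 75,890 litres + 68,860 litres + 69,590 litres + 68,830 litres + 59,130 litres + 13,780 litres + 34,180 litres + 38,760 litres + 67,920 litres + 41,780 litres = 603,570 litres.
603,570 litres ≤ 660,000 litres, so the threshold is not exceeded.

No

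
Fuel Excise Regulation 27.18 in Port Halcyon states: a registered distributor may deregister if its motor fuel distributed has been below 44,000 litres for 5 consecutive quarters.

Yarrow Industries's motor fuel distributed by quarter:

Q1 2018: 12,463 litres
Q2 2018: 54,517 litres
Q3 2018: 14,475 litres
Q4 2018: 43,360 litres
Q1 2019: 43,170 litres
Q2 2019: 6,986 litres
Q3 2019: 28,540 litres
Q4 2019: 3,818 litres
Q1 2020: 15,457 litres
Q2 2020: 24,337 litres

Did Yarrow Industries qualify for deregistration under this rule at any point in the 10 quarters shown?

Yes

Quarters below 44,000 litres: Q1 2018, Q3 2018, Q4 2018, Q1 2019, Q2 2019, Q3 2019, Q4 2019, Q1 2020, Q2 2020.
Longest run of consecutive quarters below the threshold: 8.
8 ≥ 5, so Yarrow Industries became eligible.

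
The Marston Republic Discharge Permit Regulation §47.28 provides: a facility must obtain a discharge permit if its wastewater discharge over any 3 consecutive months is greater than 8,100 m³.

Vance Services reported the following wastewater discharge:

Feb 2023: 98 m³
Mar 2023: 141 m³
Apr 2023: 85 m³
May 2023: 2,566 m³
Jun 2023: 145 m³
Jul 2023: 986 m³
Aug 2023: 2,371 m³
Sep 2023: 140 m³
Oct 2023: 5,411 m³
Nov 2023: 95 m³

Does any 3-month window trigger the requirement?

No

Feb 2023–Apr 2023: 98 m³ + 141 m³ + 85 m³ = 324 m³ (under)
Mar 2023–May 2023: 141 m³ + 85 m³ + 2,566 m³ = 2,792 m³ (under)
Apr 2023–Jun 2023: 85 m³ + 2,566 m³ + 145 m³ = 2,796 m³ (under)
May 2023–Jul 2023: 2,566 m³ + 145 m³ + 986 m³ = 3,697 m³ (under)
Jun 2023–Aug 2023: 145 m³ + 986 m³ + 2,371 m³ = 3,502 m³ (under)
Jul 2023–Sep 2023: 986 m³ + 2,371 m³ + 140 m³ = 3,497 m³ (under)
Aug 2023–Oct 2023: 2,371 m³ + 140 m³ + 5,411 m³ = 7,922 m³ (under)
Sep 2023–Nov 2023: 140 m³ + 5,411 m³ + 95 m³ = 5,646 m³ (under)
No window exceeds 8,100 m³.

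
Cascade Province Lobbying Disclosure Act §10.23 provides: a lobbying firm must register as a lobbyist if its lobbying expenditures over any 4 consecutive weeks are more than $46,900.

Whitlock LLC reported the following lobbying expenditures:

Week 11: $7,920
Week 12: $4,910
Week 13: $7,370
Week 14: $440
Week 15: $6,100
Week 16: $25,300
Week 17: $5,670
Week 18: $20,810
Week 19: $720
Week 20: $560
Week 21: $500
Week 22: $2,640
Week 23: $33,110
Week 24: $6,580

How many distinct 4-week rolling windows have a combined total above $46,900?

Week 11–Week 14: $7,920 + $4,910 + $7,370 + $440 = $20,640 (under)
Week 12–Week 15: $4,910 + $7,370 + $440 + $6,100 = $18,820 (under)
Week 13–Week 16: $7,370 + $440 + $6,100 + $25,300 = $39,210 (under)
Week 14–Week 17: $440 + $6,100 + $25,300 + $5,670 = $37,510 (under)
Week 15–Week 18: $6,100 + $25,300 + $5,670 + $20,810 = $57,880 (over)
Week 16–Week 19: $25,300 + $5,670 + $20,810 + $720 = $52,500 (over)
Week 17–Week 20: $5,670 + $20,810 + $720 + $560 = $27,760 (under)
Week 18–Week 21: $20,810 + $720 + $560 + $500 = $22,590 (under)
Week 19–Week 22: $720 + $560 + $500 + $2,640 = $4,420 (under)
Week 20–Week 23: $560 + $500 + $2,640 + $33,110 = $36,810 (under)
Week 21–Week 24: $500 + $2,640 + $33,110 + $6,580 = $42,830 (under)
2 windows exceed the threshold.

2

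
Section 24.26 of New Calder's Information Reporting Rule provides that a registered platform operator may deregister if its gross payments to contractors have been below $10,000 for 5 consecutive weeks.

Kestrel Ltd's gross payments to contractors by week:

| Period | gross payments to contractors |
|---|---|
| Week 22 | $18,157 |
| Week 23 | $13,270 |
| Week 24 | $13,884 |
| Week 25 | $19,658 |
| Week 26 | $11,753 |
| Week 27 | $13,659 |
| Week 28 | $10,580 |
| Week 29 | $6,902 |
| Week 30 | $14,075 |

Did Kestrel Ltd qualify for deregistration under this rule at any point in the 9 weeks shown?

No

Weeks below $10,000: Week 29.
Longest run of consecutive weeks below the threshold: 1.
1 < 5, so Kestrel Ltd never became eligible.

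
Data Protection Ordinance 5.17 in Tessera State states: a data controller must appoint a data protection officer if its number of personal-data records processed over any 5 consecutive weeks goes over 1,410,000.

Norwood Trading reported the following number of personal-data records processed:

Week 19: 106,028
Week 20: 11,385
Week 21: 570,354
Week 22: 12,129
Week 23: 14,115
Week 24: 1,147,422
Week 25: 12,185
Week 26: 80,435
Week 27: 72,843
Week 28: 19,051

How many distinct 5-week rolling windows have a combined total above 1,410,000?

2

Week 19–Week 23: 106,028 + 11,385 + 570,354 + 12,129 + 14,115 = 714,011 (under)
Week 20–Week 24: 11,385 + 570,354 + 12,129 + 14,115 + 1,147,422 = 1,755,405 (over)
Week 21–Week 25: 570,354 + 12,129 + 14,115 + 1,147,422 + 12,185 = 1,756,205 (over)
Week 22–Week 26: 12,129 + 14,115 + 1,147,422 + 12,185 + 80,435 = 1,266,286 (under)
Week 23–Week 27: 14,115 + 1,147,422 + 12,185 + 80,435 + 72,843 = 1,327,000 (under)
Week 24–Week 28: 1,147,422 + 12,185 + 80,435 + 72,843 + 19,051 = 1,331,936 (under)
2 windows exceed the threshold.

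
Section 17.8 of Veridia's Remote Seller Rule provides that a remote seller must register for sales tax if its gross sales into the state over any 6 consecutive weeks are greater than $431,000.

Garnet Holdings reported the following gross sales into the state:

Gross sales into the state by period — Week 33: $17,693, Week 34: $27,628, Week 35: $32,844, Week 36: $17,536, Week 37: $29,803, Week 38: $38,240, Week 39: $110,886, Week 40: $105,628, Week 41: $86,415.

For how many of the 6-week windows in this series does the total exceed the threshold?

0

Week 33–Week 38: $17,693 + $27,628 + $32,844 + $17,536 + $29,803 + $38,240 = $163,744 (under)
Week 34–Week 39: $27,628 + $32,844 + $17,536 + $29,803 + $38,240 + $110,886 = $256,937 (under)
Week 35–Week 40: $32,844 + $17,536 + $29,803 + $38,240 + $110,886 + $105,628 = $334,937 (under)
Week 36–Week 41: $17,536 + $29,803 + $38,240 + $110,886 + $105,628 + $86,415 = $388,508 (under)
0 windows exceed the threshold.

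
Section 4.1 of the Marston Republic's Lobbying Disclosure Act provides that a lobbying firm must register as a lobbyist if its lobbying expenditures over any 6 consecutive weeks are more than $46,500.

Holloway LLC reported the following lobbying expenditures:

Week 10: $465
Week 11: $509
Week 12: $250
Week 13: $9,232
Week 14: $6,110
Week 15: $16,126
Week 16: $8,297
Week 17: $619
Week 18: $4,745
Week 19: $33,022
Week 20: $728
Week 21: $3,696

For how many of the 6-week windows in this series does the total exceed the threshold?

3

Week 10–Week 15: $465 + $509 + $250 + $9,232 + $6,110 + $16,126 = $32,692 (under)
Week 11–Week 16: $509 + $250 + $9,232 + $6,110 + $16,126 + $8,297 = $40,524 (under)
Week 12–Week 17: $250 + $9,232 + $6,110 + $16,126 + $8,297 + $619 = $40,634 (under)
Week 13–Week 18: $9,232 + $6,110 + $16,126 + $8,297 + $619 + $4,745 = $45,129 (under)
Week 14–Week 19: $6,110 + $16,126 + $8,297 + $619 + $4,745 + $33,022 = $68,919 (over)
Week 15–Week 20: $16,126 + $8,297 + $619 + $4,745 + $33,022 + $728 = $63,537 (over)
Week 16–Week 21: $8,297 + $619 + $4,745 + $33,022 + $728 + $3,696 = $51,107 (over)
3 windows exceed the threshold.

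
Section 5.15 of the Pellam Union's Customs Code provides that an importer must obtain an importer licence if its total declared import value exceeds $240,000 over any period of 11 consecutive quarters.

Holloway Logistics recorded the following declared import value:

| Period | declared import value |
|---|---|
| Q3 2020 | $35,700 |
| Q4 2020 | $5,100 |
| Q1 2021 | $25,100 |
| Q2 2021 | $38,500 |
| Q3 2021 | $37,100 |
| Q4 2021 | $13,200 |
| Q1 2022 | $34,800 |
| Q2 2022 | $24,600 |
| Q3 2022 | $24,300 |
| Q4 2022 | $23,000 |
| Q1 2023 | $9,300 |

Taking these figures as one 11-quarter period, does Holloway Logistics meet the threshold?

Yes

Total declared import value: $35,700 + $5,100 + $25,100 + $38,500 + $37,100 + $13,200 + $34,800 + $24,600 + $24,300 + $23,000 + $9,300 = $270,700.
$270,700 > $240,000, so the threshold is exceeded.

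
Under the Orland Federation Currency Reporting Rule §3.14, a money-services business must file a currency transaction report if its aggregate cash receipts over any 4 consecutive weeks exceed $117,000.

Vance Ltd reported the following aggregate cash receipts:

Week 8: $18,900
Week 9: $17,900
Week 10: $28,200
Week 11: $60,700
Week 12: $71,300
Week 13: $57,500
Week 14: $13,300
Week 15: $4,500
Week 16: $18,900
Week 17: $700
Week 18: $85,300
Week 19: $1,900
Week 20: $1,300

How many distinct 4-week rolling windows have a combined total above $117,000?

5

Week 8–Week 11: $18,900 + $17,900 + $28,200 + $60,700 = $125,700 (over)
Week 9–Week 12: $17,900 + $28,200 + $60,700 + $71,300 = $178,100 (over)
Week 10–Week 13: $28,200 + $60,700 + $71,300 + $57,500 = $217,700 (over)
Week 11–Week 14: $60,700 + $71,300 + $57,500 + $13,300 = $202,800 (over)
Week 12–Week 15: $71,300 + $57,500 + $13,300 + $4,500 = $146,600 (over)
Week 13–Week 16: $57,500 + $13,300 + $4,500 + $18,900 = $94,200 (under)
Week 14–Week 17: $13,300 + $4,500 + $18,900 + $700 = $37,400 (under)
Week 15–Week 18: $4,500 + $18,900 + $700 + $85,300 = $109,400 (under)
Week 16–Week 19: $18,900 + $700 + $85,300 + $1,900 = $106,800 (under)
Week 17–Week 20: $700 + $85,300 + $1,900 + $1,300 = $89,200 (under)
5 windows exceed the threshold.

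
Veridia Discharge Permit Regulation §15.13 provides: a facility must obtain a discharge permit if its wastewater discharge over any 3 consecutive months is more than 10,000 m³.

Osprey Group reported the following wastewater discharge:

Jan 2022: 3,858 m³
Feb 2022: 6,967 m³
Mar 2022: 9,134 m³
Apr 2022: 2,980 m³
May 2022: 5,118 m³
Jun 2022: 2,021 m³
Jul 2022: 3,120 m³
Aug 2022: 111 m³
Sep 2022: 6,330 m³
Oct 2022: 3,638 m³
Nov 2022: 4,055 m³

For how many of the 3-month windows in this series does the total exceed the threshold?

Jan 2022–Mar 2022: 3,858 m³ + 6,967 m³ + 9,134 m³ = 19,959 m³ (over)
Feb 2022–Apr 2022: 6,967 m³ + 9,134 m³ + 2,980 m³ = 19,081 m³ (over)
Mar 2022–May 2022: 9,134 m³ + 2,980 m³ + 5,118 m³ = 17,232 m³ (over)
Apr 2022–Jun 2022: 2,980 m³ + 5,118 m³ + 2,021 m³ = 10,119 m³ (over)
May 2022–Jul 2022: 5,118 m³ + 2,021 m³ + 3,120 m³ = 10,259 m³ (over)
Jun 2022–Aug 2022: 2,021 m³ + 3,120 m³ + 111 m³ = 5,252 m³ (under)
Jul 2022–Sep 2022: 3,120 m³ + 111 m³ + 6,330 m³ = 9,561 m³ (under)
Aug 2022–Oct 2022: 111 m³ + 6,330 m³ + 3,638 m³ = 10,079 m³ (over)
Sep 2022–Nov 2022: 6,330 m³ + 3,638 m³ + 4,055 m³ = 14,023 m³ (over)
7 windows exceed the threshold.

7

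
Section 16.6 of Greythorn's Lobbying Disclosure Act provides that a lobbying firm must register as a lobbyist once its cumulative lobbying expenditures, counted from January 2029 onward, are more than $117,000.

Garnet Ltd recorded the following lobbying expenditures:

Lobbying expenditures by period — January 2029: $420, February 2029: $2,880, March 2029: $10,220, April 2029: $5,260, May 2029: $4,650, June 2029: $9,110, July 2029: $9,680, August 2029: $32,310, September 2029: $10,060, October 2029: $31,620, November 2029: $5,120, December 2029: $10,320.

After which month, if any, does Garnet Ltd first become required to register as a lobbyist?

Through January 2029: $420
Through February 2029: $3,300
Through March 2029: $13,520
Through April 2029: $18,780
Through May 2029: $23,430
Through June 2029: $32,540
Through July 2029: $42,220
Through August 2029: $74,530
Through September 2029: $84,590
Through October 2029: $116,210
Through November 2029: $121,330 ← exceeds threshold

November 2029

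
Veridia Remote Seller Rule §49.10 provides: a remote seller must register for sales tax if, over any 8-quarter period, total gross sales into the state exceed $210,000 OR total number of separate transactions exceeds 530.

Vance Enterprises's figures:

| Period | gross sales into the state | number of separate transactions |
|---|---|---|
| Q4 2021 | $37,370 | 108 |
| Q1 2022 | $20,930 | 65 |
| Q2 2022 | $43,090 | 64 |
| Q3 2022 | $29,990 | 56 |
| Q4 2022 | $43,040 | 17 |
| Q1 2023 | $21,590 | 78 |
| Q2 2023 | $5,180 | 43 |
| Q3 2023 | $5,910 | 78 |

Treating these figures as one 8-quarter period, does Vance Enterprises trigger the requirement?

No

Total gross sales into the state: $37,370 + $20,930 + $43,090 + $29,990 + $43,040 + $21,590 + $5,180 + $5,910 = $207,100 (≤ $210,000).
Total number of separate transactions: 108 + 65 + 64 + 56 + 17 + 78 + 43 + 78 = 509 (≤ 530).
The test is 'or': neither threshold is exceeded.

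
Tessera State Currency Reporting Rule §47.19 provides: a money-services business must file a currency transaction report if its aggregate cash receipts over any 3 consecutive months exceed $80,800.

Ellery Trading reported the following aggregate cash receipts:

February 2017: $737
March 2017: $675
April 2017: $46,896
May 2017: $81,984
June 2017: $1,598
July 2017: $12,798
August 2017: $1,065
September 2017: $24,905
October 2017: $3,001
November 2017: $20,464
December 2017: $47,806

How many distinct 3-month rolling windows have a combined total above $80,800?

February 2017–April 2017: $737 + $675 + $46,896 = $48,308 (under)
March 2017–May 2017: $675 + $46,896 + $81,984 = $129,555 (over)
April 2017–June 2017: $46,896 + $81,984 + $1,598 = $130,478 (over)
May 2017–July 2017: $81,984 + $1,598 + $12,798 = $96,380 (over)
June 2017–August 2017: $1,598 + $12,798 + $1,065 = $15,461 (under)
July 2017–September 2017: $12,798 + $1,065 + $24,905 = $38,768 (under)
August 2017–October 2017: $1,065 + $24,905 + $3,001 = $28,971 (under)
September 2017–November 2017: $24,905 + $3,001 + $20,464 = $48,370 (under)
October 2017–December 2017: $3,001 + $20,464 + $47,806 = $71,271 (under)
3 windows exceed the threshold.

3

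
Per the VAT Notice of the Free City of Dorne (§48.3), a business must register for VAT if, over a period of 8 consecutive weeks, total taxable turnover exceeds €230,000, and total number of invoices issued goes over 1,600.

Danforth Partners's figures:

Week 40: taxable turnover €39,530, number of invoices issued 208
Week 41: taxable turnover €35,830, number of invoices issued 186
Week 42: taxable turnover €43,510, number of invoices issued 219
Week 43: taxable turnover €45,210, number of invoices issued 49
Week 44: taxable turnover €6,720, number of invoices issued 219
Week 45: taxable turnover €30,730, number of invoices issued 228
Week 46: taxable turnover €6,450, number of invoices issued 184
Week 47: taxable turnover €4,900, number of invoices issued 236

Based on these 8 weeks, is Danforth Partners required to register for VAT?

Total taxable turnover: €39,530 + €35,830 + €43,510 + €45,210 + €6,720 + €30,730 + €6,450 + €4,900 = €212,880 (≤ €230,000).
Total number of invoices issued: 208 + 186 + 219 + 49 + 219 + 228 + 184 + 236 = 1,529 (≤ 1,600).
The test is 'and': the rule requires both, and at least one is not exceeded.

No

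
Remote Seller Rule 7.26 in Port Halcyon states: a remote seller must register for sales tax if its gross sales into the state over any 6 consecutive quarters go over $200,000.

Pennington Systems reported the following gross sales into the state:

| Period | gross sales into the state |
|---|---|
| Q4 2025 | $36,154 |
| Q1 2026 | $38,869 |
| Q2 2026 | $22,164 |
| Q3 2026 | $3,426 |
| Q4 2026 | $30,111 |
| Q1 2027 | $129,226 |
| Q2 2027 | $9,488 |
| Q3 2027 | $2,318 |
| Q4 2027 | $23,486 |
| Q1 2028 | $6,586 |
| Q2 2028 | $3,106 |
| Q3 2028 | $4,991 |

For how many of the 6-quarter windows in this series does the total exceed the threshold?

3

Q4 2025–Q1 2027: $36,154 + $38,869 + $22,164 + $3,426 + $30,111 + $129,226 = $259,950 (over)
Q1 2026–Q2 2027: $38,869 + $22,164 + $3,426 + $30,111 + $129,226 + $9,488 = $233,284 (over)
Q2 2026–Q3 2027: $22,164 + $3,426 + $30,111 + $129,226 + $9,488 + $2,318 = $196,733 (under)
Q3 2026–Q4 2027: $3,426 + $30,111 + $129,226 + $9,488 + $2,318 + $23,486 = $198,055 (under)
Q4 2026–Q1 2028: $30,111 + $129,226 + $9,488 + $2,318 + $23,486 + $6,586 = $201,215 (over)
Q1 2027–Q2 2028: $129,226 + $9,488 + $2,318 + $23,486 + $6,586 + $3,106 = $174,210 (under)
Q2 2027–Q3 2028: $9,488 + $2,318 + $23,486 + $6,586 + $3,106 + $4,991 = $49,975 (under)
3 windows exceed the threshold.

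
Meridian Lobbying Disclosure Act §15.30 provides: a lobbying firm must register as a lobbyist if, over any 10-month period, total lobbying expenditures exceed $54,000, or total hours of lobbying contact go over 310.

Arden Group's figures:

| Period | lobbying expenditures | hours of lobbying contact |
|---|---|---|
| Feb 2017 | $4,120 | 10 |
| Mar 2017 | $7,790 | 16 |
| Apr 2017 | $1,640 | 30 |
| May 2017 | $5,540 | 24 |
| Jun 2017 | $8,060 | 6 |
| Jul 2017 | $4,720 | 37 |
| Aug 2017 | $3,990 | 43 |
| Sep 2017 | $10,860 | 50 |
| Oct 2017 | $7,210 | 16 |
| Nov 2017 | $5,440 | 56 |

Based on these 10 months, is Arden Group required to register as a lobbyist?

Total lobbying expenditures: $4,120 + $7,790 + $1,640 + $5,540 + $8,060 + $4,720 + $3,990 + $10,860 + $7,210 + $5,440 = $59,370 (> $54,000).
Total hours of lobbying contact: 10 + 16 + 30 + 24 + 6 + 37 + 43 + 50 + 16 + 56 = 288 (≤ 310).
The test is 'or': at least one threshold is exceeded.

Yes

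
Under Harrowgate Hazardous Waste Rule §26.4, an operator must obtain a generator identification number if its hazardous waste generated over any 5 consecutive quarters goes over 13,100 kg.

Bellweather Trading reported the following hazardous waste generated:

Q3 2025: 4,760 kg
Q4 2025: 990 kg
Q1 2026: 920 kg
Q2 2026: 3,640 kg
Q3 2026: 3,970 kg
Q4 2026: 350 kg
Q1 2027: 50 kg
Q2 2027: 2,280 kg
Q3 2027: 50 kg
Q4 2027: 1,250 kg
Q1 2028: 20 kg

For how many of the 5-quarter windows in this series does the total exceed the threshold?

1

Q3 2025–Q3 2026: 4,760 kg + 990 kg + 920 kg + 3,640 kg + 3,970 kg = 14,280 kg (over)
Q4 2025–Q4 2026: 990 kg + 920 kg + 3,640 kg + 3,970 kg + 350 kg = 9,870 kg (under)
Q1 2026–Q1 2027: 920 kg + 3,640 kg + 3,970 kg + 350 kg + 50 kg = 8,930 kg (under)
Q2 2026–Q2 2027: 3,640 kg + 3,970 kg + 350 kg + 50 kg + 2,280 kg = 10,290 kg (under)
Q3 2026–Q3 2027: 3,970 kg + 350 kg + 50 kg + 2,280 kg + 50 kg = 6,700 kg (under)
Q4 2026–Q4 2027: 350 kg + 50 kg + 2,280 kg + 50 kg + 1,250 kg = 3,980 kg (under)
Q1 2027–Q1 2028: 50 kg + 2,280 kg + 50 kg + 1,250 kg + 20 kg = 3,650 kg (under)
1 window exceeds the threshold.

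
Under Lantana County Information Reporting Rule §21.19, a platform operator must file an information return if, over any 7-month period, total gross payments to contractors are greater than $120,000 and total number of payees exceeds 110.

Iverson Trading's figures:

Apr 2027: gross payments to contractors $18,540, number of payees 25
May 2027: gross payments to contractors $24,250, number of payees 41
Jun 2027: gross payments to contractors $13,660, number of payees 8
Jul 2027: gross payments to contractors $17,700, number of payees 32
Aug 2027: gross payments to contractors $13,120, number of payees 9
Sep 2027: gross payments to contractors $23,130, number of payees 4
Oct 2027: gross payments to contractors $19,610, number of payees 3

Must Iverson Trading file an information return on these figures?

Total gross payments to contractors: $18,540 + $24,250 + $13,660 + $17,700 + $13,120 + $23,130 + $19,610 = $130,010 (> $120,000).
Total number of payees: 25 + 41 + 8 + 32 + 9 + 4 + 3 = 122 (> 110).
The test is 'and': both thresholds are exceeded.

Yes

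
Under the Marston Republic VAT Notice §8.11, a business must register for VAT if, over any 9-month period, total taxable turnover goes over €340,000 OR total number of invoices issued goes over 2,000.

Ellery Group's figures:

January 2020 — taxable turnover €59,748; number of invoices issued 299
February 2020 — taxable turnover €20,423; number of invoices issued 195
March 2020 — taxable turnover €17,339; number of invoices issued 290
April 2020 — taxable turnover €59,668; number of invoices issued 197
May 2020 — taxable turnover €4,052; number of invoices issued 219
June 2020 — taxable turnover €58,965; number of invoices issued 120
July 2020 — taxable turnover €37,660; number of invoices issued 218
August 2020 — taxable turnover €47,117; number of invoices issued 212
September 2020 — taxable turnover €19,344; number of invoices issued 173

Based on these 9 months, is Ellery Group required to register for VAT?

Total taxable turnover: €59,748 + €20,423 + €17,339 + €59,668 + €4,052 + €58,965 + €37,660 + €47,117 + €19,344 = €324,316 (≤ €340,000).
Total number of invoices issued: 299 + 195 + 290 + 197 + 219 + 120 + 218 + 212 + 173 = 1,923 (≤ 2,000).
The test is 'or': neither threshold is exceeded.

No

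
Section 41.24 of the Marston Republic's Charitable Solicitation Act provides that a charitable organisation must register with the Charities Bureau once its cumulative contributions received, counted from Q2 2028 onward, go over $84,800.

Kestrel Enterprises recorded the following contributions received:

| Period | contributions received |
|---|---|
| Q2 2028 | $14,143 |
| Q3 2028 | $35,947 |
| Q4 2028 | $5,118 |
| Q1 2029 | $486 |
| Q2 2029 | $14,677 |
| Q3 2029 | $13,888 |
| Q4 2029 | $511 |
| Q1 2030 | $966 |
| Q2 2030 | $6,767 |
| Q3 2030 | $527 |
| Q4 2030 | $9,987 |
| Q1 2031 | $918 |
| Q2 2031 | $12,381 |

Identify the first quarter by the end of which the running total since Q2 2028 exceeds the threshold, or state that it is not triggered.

Through Q2 2028: $14,143
Through Q3 2028: $50,090
Through Q4 2028: $55,208
Through Q1 2029: $55,694
Through Q2 2029: $70,371
Through Q3 2029: $84,259
Through Q4 2029: $84,770
Through Q1 2030: $85,736 ← exceeds threshold

Q1 2030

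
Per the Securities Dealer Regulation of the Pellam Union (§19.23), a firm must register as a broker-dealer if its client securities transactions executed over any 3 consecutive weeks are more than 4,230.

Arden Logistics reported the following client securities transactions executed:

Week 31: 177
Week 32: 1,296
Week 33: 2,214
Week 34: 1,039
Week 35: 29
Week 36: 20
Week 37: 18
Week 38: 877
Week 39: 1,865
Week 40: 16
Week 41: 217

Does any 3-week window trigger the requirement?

Yes

Week 31–Week 33: 177 + 1,296 + 2,214 = 3,687 (under)
Week 32–Week 34: 1,296 + 2,214 + 1,039 = 4,549 (over)
Week 33–Week 35: 2,214 + 1,039 + 29 = 3,282 (under)
Week 34–Week 36: 1,039 + 29 + 20 = 1,088 (under)
Week 35–Week 37: 29 + 20 + 18 = 67 (under)
Week 36–Week 38: 20 + 18 + 877 = 915 (under)
Week 37–Week 39: 18 + 877 + 1,865 = 2,760 (under)
Week 38–Week 40: 877 + 1,865 + 16 = 2,758 (under)
Week 39–Week 41: 1,865 + 16 + 217 = 2,098 (under)
At least one window exceeds 4,230.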